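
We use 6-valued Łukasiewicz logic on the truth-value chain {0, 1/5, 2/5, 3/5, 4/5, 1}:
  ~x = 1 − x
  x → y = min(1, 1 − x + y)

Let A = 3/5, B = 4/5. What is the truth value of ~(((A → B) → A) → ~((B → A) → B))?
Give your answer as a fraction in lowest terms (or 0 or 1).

A → B = 3/5 → 4/5 = 1
(A → B) → A = 1 → 3/5 = 3/5
B → A = 4/5 → 3/5 = 4/5
(B → A) → B = 4/5 → 4/5 = 1
~((B → A) → B) = ~1 = 0
((A → B) → A) → ~((B → A) → B) = 3/5 → 0 = 2/5
~(((A → B) → A) → ~((B → A) → B)) = ~2/5 = 3/5

3/5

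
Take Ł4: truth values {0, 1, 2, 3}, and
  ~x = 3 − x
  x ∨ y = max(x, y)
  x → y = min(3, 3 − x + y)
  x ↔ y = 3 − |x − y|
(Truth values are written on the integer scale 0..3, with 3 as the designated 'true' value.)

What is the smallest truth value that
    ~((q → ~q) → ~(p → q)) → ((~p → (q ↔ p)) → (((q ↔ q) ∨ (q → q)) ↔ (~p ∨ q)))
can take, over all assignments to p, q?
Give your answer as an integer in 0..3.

Take p = 1, q = 1:
~q = ~1 = 2
q → ~q = 1 → 2 = 3
p → q = 1 → 1 = 3
~(p → q) = ~3 = 0
(q → ~q) → ~(p → q) = 3 → 0 = 0
~((q → ~q) → ~(p → q)) = ~0 = 3
~p = ~1 = 2
q ↔ p = 1 ↔ 1 = 3
~p → (q ↔ p) = 2 → 3 = 3
q ↔ q = 1 ↔ 1 = 3
q → q = 1 → 1 = 3
(q ↔ q) ∨ (q → q) = 3 ∨ 3 = 3
~p = ~1 = 2
~p ∨ q = 2 ∨ 1 = 2
((q ↔ q) ∨ (q → q)) ↔ (~p ∨ q) = 3 ↔ 2 = 2
(~p → (q ↔ p)) → (((q ↔ q) ∨ (q → q)) ↔ (~p ∨ q)) = 3 → 2 = 2
~((q → ~q) → ~(p → q)) → ((~p → (q ↔ p)) → (((q ↔ q) ∨ (q → q)) ↔ (~p ∨ q))) = 3 → 2 = 2
No assignment yields a value below 2, so this is the minimum.

2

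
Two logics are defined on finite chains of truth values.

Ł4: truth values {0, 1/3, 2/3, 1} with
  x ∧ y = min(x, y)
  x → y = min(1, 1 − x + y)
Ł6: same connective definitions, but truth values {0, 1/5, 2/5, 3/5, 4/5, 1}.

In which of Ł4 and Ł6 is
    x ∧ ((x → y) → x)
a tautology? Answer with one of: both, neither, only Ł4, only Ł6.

neither

In Ł4: at x = 0, y = 0 the value is 0 — not a tautology.
In Ł6: at x = 0, y = 0 the value is 0 — not a tautology.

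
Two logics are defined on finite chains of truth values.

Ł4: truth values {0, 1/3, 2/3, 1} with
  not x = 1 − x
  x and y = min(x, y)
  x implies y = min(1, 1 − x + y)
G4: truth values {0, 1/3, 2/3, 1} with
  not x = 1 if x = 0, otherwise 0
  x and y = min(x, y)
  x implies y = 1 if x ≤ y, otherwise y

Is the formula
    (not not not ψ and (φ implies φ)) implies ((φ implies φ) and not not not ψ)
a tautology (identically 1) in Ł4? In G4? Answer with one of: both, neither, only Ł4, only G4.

both

In Ł4: every assignment gives 1 — tautology.
In G4: every assignment gives 1 — tautology.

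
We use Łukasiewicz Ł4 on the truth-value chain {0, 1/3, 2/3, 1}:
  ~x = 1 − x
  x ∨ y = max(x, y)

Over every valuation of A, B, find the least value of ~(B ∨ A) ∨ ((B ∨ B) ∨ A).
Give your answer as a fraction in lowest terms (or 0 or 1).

Take A = 0, B = 1/3:
B ∨ A = 1/3 ∨ 0 = 1/3
~(B ∨ A) = ~1/3 = 2/3
B ∨ B = 1/3 ∨ 1/3 = 1/3
(B ∨ B) ∨ A = 1/3 ∨ 0 = 1/3
~(B ∨ A) ∨ ((B ∨ B) ∨ A) = 2/3 ∨ 1/3 = 2/3
No assignment yields a value below 2/3, so this is the minimum.

2/3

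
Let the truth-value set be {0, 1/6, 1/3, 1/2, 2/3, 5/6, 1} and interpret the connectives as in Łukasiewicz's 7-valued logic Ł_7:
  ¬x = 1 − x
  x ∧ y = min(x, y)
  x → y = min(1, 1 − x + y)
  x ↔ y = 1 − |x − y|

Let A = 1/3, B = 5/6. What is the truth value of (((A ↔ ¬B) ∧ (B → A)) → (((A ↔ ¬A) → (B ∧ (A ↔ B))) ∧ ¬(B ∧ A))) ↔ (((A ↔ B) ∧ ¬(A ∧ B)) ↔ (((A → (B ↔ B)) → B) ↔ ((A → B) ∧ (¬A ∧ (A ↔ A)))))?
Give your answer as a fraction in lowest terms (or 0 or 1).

¬B = ¬5/6 = 1/6
A ↔ ¬B = 1/3 ↔ 1/6 = 5/6
B → A = 5/6 → 1/3 = 1/2
(A ↔ ¬B) ∧ (B → A) = 5/6 ∧ 1/2 = 1/2
¬A = ¬1/3 = 2/3
A ↔ ¬A = 1/3 ↔ 2/3 = 2/3
A ↔ B = 1/3 ↔ 5/6 = 1/2
B ∧ (A ↔ B) = 5/6 ∧ 1/2 = 1/2
(A ↔ ¬A) → (B ∧ (A ↔ B)) = 2/3 → 1/2 = 5/6
B ∧ A = 5/6 ∧ 1/3 = 1/3
¬(B ∧ A) = ¬1/3 = 2/3
((A ↔ ¬A) → (B ∧ (A ↔ B))) ∧ ¬(B ∧ A) = 5/6 ∧ 2/3 = 2/3
((A ↔ ¬B) ∧ (B → A)) → (((A ↔ ¬A) → (B ∧ (A ↔ B))) ∧ ¬(B ∧ A)) = 1/2 → 2/3 = 1
A ↔ B = 1/3 ↔ 5/6 = 1/2
A ∧ B = 1/3 ∧ 5/6 = 1/3
¬(A ∧ B) = ¬1/3 = 2/3
(A ↔ B) ∧ ¬(A ∧ B) = 1/2 ∧ 2/3 = 1/2
B ↔ B = 5/6 ↔ 5/6 = 1
A → (B ↔ B) = 1/3 → 1 = 1
(A → (B ↔ B)) → B = 1 → 5/6 = 5/6
A → B = 1/3 → 5/6 = 1
¬A = ¬1/3 = 2/3
A ↔ A = 1/3 ↔ 1/3 = 1
¬A ∧ (A ↔ A) = 2/3 ∧ 1 = 2/3
(A → B) ∧ (¬A ∧ (A ↔ A)) = 1 ∧ 2/3 = 2/3
((A → (B ↔ B)) → B) ↔ ((A → B) ∧ (¬A ∧ (A ↔ A))) = 5/6 ↔ 2/3 = 5/6
((A ↔ B) ∧ ¬(A ∧ B)) ↔ (((A → (B ↔ B)) → B) ↔ ((A → B) ∧ (¬A ∧ (A ↔ A)))) = 1/2 ↔ 5/6 = 2/3
(((A ↔ ¬B) ∧ (B → A)) → (((A ↔ ¬A) → (B ∧ (A ↔ B))) ∧ ¬(B ∧ A))) ↔ (((A ↔ B) ∧ ¬(A ∧ B)) ↔ (((A → (B ↔ B)) → B) ↔ ((A → B) ∧ (¬A ∧ (A ↔ A))))) = 1 ↔ 2/3 = 2/3

2/3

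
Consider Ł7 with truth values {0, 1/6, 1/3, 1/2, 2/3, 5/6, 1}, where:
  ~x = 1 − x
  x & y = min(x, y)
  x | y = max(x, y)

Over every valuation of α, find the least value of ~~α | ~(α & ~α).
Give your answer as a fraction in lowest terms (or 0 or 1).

1/2

Take α = 1/2:
~α = ~1/2 = 1/2
~~α = ~1/2 = 1/2
~α = ~1/2 = 1/2
α & ~α = 1/2 & 1/2 = 1/2
~(α & ~α) = ~1/2 = 1/2
~~α | ~(α & ~α) = 1/2 | 1/2 = 1/2
No assignment yields a value below 1/2, so this is the minimum.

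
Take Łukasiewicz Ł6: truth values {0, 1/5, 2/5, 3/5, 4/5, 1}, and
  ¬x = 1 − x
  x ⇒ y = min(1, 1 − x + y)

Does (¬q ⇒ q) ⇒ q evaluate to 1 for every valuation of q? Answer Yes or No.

No

Counterexample: take q = 1/5.
¬q = ¬1/5 = 4/5
¬q ⇒ q = 4/5 ⇒ 1/5 = 2/5
(¬q ⇒ q) ⇒ q = 2/5 ⇒ 1/5 = 4/5
This gives 4/5 ≠ 1.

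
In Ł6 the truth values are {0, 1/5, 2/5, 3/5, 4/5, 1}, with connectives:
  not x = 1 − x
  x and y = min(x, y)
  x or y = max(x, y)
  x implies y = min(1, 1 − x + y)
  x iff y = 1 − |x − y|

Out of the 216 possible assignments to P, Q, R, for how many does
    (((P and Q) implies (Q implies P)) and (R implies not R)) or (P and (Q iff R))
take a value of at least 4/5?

154

value 1: 111 assignments (counts)
value 4/5: 43 assignments (counts)
value 3/5: 11 assignments
value 2/5: 31 assignments
value 1/5: 9 assignments
value 0: 11 assignments
So 154 of the 216 assignments meet the threshold.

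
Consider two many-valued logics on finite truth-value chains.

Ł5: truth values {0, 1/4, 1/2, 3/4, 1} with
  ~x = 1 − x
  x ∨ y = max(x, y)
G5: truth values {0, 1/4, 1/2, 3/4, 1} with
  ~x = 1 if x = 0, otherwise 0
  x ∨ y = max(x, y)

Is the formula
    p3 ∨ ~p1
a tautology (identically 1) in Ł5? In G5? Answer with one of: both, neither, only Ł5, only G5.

neither

In Ł5: at p1 = 1/4, p3 = 0 the value is 3/4 — not a tautology.
In G5: at p1 = 1/4, p3 = 0 the value is 0 — not a tautology.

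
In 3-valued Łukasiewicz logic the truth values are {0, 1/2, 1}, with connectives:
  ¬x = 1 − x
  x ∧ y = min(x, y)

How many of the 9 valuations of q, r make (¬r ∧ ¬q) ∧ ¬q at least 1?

q = 0, r = 0 ↦ 1  ≥
q = 0, r = 1/2 ↦ 1/2  <
q = 0, r = 1 ↦ 0  <
q = 1/2, r = 0 ↦ 1/2  <
q = 1/2, r = 1/2 ↦ 1/2  <
q = 1/2, r = 1 ↦ 0  <
q = 1, r = 0 ↦ 0  <
q = 1, r = 1/2 ↦ 0  <
q = 1, r = 1 ↦ 0  <
So 1 of the 9 assignments meets the threshold.

1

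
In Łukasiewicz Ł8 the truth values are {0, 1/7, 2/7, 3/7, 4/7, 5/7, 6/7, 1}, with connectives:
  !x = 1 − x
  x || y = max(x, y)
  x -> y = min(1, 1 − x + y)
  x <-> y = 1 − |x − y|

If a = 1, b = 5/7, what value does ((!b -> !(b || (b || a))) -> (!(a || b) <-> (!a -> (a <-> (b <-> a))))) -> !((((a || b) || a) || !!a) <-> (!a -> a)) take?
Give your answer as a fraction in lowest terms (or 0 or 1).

!b = !5/7 = 2/7
b || a = 5/7 || 1 = 1
b || (b || a) = 5/7 || 1 = 1
!(b || (b || a)) = !1 = 0
!b -> !(b || (b || a)) = 2/7 -> 0 = 5/7
a || b = 1 || 5/7 = 1
!(a || b) = !1 = 0
!a = !1 = 0
b <-> a = 5/7 <-> 1 = 5/7
a <-> (b <-> a) = 1 <-> 5/7 = 5/7
!a -> (a <-> (b <-> a)) = 0 -> 5/7 = 1
!(a || b) <-> (!a -> (a <-> (b <-> a))) = 0 <-> 1 = 0
(!b -> !(b || (b || a))) -> (!(a || b) <-> (!a -> (a <-> (b <-> a)))) = 5/7 -> 0 = 2/7
a || b = 1 || 5/7 = 1
(a || b) || a = 1 || 1 = 1
!a = !1 = 0
!!a = !0 = 1
((a || b) || a) || !!a = 1 || 1 = 1
!a = !1 = 0
!a -> a = 0 -> 1 = 1
(((a || b) || a) || !!a) <-> (!a -> a) = 1 <-> 1 = 1
!((((a || b) || a) || !!a) <-> (!a -> a)) = !1 = 0
((!b -> !(b || (b || a))) -> (!(a || b) <-> (!a -> (a <-> (b <-> a))))) -> !((((a || b) || a) || !!a) <-> (!a -> a)) = 2/7 -> 0 = 5/7

5/7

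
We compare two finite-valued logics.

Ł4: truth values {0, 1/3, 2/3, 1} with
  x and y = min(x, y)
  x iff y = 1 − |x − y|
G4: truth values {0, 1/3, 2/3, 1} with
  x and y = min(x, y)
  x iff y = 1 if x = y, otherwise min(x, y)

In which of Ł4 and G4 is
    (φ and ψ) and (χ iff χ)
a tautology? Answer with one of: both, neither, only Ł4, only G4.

In Ł4: at φ = 0, ψ = 0, χ = 0 the value is 0 — not a tautology.
In G4: at φ = 0, ψ = 0, χ = 0 the value is 0 — not a tautology.

neither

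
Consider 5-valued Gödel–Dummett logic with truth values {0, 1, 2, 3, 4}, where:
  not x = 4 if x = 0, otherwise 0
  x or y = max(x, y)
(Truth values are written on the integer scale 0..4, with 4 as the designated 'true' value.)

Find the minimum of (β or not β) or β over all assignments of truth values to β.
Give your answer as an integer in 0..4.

Take β = 1:
not β = not 1 = 0
β or not β = 1 or 0 = 1
(β or not β) or β = 1 or 1 = 1
No assignment yields a value below 1, so this is the minimum.

1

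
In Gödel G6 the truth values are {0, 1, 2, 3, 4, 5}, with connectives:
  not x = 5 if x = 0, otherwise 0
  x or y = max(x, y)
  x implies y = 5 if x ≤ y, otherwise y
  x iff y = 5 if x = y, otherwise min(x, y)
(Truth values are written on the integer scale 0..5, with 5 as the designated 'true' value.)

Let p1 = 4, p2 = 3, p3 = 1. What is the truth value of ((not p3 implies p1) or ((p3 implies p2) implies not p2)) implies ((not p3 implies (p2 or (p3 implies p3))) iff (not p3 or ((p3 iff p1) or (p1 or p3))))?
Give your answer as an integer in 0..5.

4

not p3 = not 1 = 0
not p3 implies p1 = 0 implies 4 = 5
p3 implies p2 = 1 implies 3 = 5
not p2 = not 3 = 0
(p3 implies p2) implies not p2 = 5 implies 0 = 0
(not p3 implies p1) or ((p3 implies p2) implies not p2) = 5 or 0 = 5
not p3 = not 1 = 0
p3 implies p3 = 1 implies 1 = 5
p2 or (p3 implies p3) = 3 or 5 = 5
not p3 implies (p2 or (p3 implies p3)) = 0 implies 5 = 5
not p3 = not 1 = 0
p3 iff p1 = 1 iff 4 = 1
p1 or p3 = 4 or 1 = 4
(p3 iff p1) or (p1 or p3) = 1 or 4 = 4
not p3 or ((p3 iff p1) or (p1 or p3)) = 0 or 4 = 4
(not p3 implies (p2 or (p3 implies p3))) iff (not p3 or ((p3 iff p1) or (p1 or p3))) = 5 iff 4 = 4
((not p3 implies p1) or ((p3 implies p2) implies not p2)) implies ((not p3 implies (p2 or (p3 implies p3))) iff (not p3 or ((p3 iff p1) or (p1 or p3)))) = 5 implies 4 = 4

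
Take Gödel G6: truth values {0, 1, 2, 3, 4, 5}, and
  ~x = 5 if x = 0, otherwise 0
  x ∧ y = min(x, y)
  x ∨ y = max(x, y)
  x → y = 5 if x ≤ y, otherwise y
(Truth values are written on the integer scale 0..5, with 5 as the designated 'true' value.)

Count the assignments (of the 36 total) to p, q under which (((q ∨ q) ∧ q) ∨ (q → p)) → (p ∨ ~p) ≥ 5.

12

value 5: 12 assignments (counts)
value 4: 6 assignments
value 3: 6 assignments
value 2: 6 assignments
value 1: 6 assignments
So 12 of the 36 assignments meet the threshold.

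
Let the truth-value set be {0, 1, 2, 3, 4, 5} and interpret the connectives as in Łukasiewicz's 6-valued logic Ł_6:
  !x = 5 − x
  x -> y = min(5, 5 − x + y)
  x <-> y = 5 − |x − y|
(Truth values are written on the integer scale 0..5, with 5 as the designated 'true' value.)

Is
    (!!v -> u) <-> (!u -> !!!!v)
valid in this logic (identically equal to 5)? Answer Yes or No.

Counterexample: take u = 0, v = 0.
!v = !0 = 5
!!v = !5 = 0
!!v -> u = 0 -> 0 = 5
!u = !0 = 5
!v = !0 = 5
!!v = !5 = 0
!!!v = !0 = 5
!!!!v = !5 = 0
!u -> !!!!v = 5 -> 0 = 0
(!!v -> u) <-> (!u -> !!!!v) = 5 <-> 0 = 0
This gives 0 ≠ 5.

No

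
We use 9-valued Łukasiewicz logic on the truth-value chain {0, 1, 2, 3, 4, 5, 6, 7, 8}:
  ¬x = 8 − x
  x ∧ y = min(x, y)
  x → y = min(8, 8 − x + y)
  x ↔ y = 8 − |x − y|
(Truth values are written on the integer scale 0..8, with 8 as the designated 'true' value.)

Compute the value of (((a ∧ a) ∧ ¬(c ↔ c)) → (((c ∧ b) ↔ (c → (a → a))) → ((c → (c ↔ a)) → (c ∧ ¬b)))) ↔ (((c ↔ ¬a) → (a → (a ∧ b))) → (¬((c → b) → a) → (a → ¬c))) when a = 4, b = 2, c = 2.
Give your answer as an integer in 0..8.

a ∧ a = 4 ∧ 4 = 4
c ↔ c = 2 ↔ 2 = 8
¬(c ↔ c) = ¬8 = 0
(a ∧ a) ∧ ¬(c ↔ c) = 4 ∧ 0 = 0
c ∧ b = 2 ∧ 2 = 2
a → a = 4 → 4 = 8
c → (a → a) = 2 → 8 = 8
(c ∧ b) ↔ (c → (a → a)) = 2 ↔ 8 = 2
c ↔ a = 2 ↔ 4 = 6
c → (c ↔ a) = 2 → 6 = 8
¬b = ¬2 = 6
c ∧ ¬b = 2 ∧ 6 = 2
(c → (c ↔ a)) → (c ∧ ¬b) = 8 → 2 = 2
((c ∧ b) ↔ (c → (a → a))) → ((c → (c ↔ a)) → (c ∧ ¬b)) = 2 → 2 = 8
((a ∧ a) ∧ ¬(c ↔ c)) → (((c ∧ b) ↔ (c → (a → a))) → ((c → (c ↔ a)) → (c ∧ ¬b))) = 0 → 8 = 8
¬a = ¬4 = 4
c ↔ ¬a = 2 ↔ 4 = 6
a ∧ b = 4 ∧ 2 = 2
a → (a ∧ b) = 4 → 2 = 6
(c ↔ ¬a) → (a → (a ∧ b)) = 6 → 6 = 8
c → b = 2 → 2 = 8
(c → b) → a = 8 → 4 = 4
¬((c → b) → a) = ¬4 = 4
¬c = ¬2 = 6
a → ¬c = 4 → 6 = 8
¬((c → b) → a) → (a → ¬c) = 4 → 8 = 8
((c ↔ ¬a) → (a → (a ∧ b))) → (¬((c → b) → a) → (a → ¬c)) = 8 → 8 = 8
(((a ∧ a) ∧ ¬(c ↔ c)) → (((c ∧ b) ↔ (c → (a → a))) → ((c → (c ↔ a)) → (c ∧ ¬b)))) ↔ (((c ↔ ¬a) → (a → (a ∧ b))) → (¬((c → b) → a) → (a → ¬c))) = 8 ↔ 8 = 8

8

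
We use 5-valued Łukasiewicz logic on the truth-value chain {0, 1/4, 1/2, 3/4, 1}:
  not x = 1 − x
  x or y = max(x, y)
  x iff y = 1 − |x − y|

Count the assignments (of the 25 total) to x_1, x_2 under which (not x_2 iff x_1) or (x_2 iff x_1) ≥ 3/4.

value 1: 9 assignments (counts)
value 3/4: 12 assignments (counts)
value 1/2: 4 assignments
So 21 of the 25 assignments meet the threshold.

21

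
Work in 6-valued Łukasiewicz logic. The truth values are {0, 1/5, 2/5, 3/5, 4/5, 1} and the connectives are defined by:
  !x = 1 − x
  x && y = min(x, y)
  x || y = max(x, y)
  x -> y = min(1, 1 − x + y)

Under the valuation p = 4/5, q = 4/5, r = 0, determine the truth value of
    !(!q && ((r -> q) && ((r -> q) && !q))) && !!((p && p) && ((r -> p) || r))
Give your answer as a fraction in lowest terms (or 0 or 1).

4/5

!q = !4/5 = 1/5
r -> q = 0 -> 4/5 = 1
r -> q = 0 -> 4/5 = 1
!q = !4/5 = 1/5
(r -> q) && !q = 1 && 1/5 = 1/5
(r -> q) && ((r -> q) && !q) = 1 && 1/5 = 1/5
!q && ((r -> q) && ((r -> q) && !q)) = 1/5 && 1/5 = 1/5
!(!q && ((r -> q) && ((r -> q) && !q))) = !1/5 = 4/5
p && p = 4/5 && 4/5 = 4/5
r -> p = 0 -> 4/5 = 1
(r -> p) || r = 1 || 0 = 1
(p && p) && ((r -> p) || r) = 4/5 && 1 = 4/5
!((p && p) && ((r -> p) || r)) = !4/5 = 1/5
!!((p && p) && ((r -> p) || r)) = !1/5 = 4/5
!(!q && ((r -> q) && ((r -> q) && !q))) && !!((p && p) && ((r -> p) || r)) = 4/5 && 4/5 = 4/5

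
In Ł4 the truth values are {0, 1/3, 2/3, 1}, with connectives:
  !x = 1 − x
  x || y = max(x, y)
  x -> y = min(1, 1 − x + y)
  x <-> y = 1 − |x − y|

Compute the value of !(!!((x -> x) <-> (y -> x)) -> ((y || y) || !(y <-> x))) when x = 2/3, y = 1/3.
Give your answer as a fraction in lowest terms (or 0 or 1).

x -> x = 2/3 -> 2/3 = 1
y -> x = 1/3 -> 2/3 = 1
(x -> x) <-> (y -> x) = 1 <-> 1 = 1
!((x -> x) <-> (y -> x)) = !1 = 0
!!((x -> x) <-> (y -> x)) = !0 = 1
y || y = 1/3 || 1/3 = 1/3
y <-> x = 1/3 <-> 2/3 = 2/3
!(y <-> x) = !2/3 = 1/3
(y || y) || !(y <-> x) = 1/3 || 1/3 = 1/3
!!((x -> x) <-> (y -> x)) -> ((y || y) || !(y <-> x)) = 1 -> 1/3 = 1/3
!(!!((x -> x) <-> (y -> x)) -> ((y || y) || !(y <-> x))) = !1/3 = 2/3

2/3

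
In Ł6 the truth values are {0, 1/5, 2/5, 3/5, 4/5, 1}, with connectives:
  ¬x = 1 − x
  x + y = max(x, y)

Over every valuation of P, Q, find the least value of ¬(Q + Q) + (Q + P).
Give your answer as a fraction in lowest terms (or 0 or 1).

Take P = 0, Q = 2/5:
Q + Q = 2/5 + 2/5 = 2/5
¬(Q + Q) = ¬2/5 = 3/5
Q + P = 2/5 + 0 = 2/5
¬(Q + Q) + (Q + P) = 3/5 + 2/5 = 3/5
No assignment yields a value below 3/5, so this is the minimum.

3/5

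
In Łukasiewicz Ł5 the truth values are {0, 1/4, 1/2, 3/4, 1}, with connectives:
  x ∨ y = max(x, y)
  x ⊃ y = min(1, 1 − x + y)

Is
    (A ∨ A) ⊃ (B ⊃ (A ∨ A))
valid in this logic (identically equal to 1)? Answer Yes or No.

At A = 1/4, B = 3/4, for instance:
A ∨ A = 1/4 ∨ 1/4 = 1/4
B ⊃ (A ∨ A) = 3/4 ⊃ 1/4 = 1/2
(A ∨ A) ⊃ (B ⊃ (A ∨ A)) = 1/4 ⊃ 1/2 = 1
and checking the remaining 24 assignments likewise gives ≥ 1 in every case.

Yes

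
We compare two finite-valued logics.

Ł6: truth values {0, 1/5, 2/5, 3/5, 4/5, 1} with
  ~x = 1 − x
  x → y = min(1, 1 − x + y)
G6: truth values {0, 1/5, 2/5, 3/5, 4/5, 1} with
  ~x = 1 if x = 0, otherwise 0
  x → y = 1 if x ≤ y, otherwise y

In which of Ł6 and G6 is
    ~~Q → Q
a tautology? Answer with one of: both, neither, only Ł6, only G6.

In Ł6: every assignment gives 1 — tautology.
In G6: at Q = 1/5 the value is 1/5 — not a tautology.

only Ł6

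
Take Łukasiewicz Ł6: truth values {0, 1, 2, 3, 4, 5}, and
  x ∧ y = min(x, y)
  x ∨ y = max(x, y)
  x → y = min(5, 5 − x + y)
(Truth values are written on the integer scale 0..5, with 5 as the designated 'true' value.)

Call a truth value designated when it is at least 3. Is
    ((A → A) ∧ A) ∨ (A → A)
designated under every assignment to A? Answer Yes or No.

Yes

A = 0 ↦ 5
A = 1 ↦ 5
A = 2 ↦ 5
A = 3 ↦ 5
A = 4 ↦ 5
A = 5 ↦ 5
Every assignment gives a value ≥ 3.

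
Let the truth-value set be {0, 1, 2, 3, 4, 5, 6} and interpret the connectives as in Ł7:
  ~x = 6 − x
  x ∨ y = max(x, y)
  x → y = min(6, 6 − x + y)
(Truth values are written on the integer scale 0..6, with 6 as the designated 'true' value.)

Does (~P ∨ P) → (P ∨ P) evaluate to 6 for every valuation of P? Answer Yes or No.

Counterexample: take P = 0.
~P = ~0 = 6
~P ∨ P = 6 ∨ 0 = 6
P ∨ P = 0 ∨ 0 = 0
(~P ∨ P) → (P ∨ P) = 6 → 0 = 0
This gives 0 ≠ 6.

No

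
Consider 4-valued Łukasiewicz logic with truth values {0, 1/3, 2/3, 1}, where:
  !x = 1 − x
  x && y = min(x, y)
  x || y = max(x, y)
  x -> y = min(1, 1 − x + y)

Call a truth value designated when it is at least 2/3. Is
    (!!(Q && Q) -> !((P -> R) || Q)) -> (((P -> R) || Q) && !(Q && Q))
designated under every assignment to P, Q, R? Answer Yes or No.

No

Counterexample: take P = 2/3, Q = 0, R = 0.
Q && Q = 0 && 0 = 0
!(Q && Q) = !0 = 1
!!(Q && Q) = !1 = 0
P -> R = 2/3 -> 0 = 1/3
(P -> R) || Q = 1/3 || 0 = 1/3
!((P -> R) || Q) = !1/3 = 2/3
!!(Q && Q) -> !((P -> R) || Q) = 0 -> 2/3 = 1
P -> R = 2/3 -> 0 = 1/3
(P -> R) || Q = 1/3 || 0 = 1/3
Q && Q = 0 && 0 = 0
!(Q && Q) = !0 = 1
((P -> R) || Q) && !(Q && Q) = 1/3 && 1 = 1/3
(!!(Q && Q) -> !((P -> R) || Q)) -> (((P -> R) || Q) && !(Q && Q)) = 1 -> 1/3 = 1/3
This gives 1/3, which is below 2/3.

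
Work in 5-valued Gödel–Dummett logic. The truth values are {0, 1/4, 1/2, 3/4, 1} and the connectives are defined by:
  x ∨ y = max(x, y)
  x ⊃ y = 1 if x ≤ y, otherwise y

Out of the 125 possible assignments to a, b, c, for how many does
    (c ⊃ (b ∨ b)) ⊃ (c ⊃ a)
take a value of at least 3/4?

value 1: 95 assignments (counts)
value 3/4: 1 assignment (counts)
value 1/2: 4 assignments
value 1/4: 9 assignments
value 0: 16 assignments
So 96 of the 125 assignments meet the threshold.

96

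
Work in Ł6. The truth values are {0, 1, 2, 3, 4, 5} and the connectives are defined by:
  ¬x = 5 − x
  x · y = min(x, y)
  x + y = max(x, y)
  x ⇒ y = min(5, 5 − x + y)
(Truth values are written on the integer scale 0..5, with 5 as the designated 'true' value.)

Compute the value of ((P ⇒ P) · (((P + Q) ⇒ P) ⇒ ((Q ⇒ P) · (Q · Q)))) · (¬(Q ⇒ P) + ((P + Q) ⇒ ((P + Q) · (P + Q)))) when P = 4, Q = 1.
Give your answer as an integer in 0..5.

1

P ⇒ P = 4 ⇒ 4 = 5
P + Q = 4 + 1 = 4
(P + Q) ⇒ P = 4 ⇒ 4 = 5
Q ⇒ P = 1 ⇒ 4 = 5
Q · Q = 1 · 1 = 1
(Q ⇒ P) · (Q · Q) = 5 · 1 = 1
((P + Q) ⇒ P) ⇒ ((Q ⇒ P) · (Q · Q)) = 5 ⇒ 1 = 1
(P ⇒ P) · (((P + Q) ⇒ P) ⇒ ((Q ⇒ P) · (Q · Q))) = 5 · 1 = 1
Q ⇒ P = 1 ⇒ 4 = 5
¬(Q ⇒ P) = ¬5 = 0
P + Q = 4 + 1 = 4
P + Q = 4 + 1 = 4
P + Q = 4 + 1 = 4
(P + Q) · (P + Q) = 4 · 4 = 4
(P + Q) ⇒ ((P + Q) · (P + Q)) = 4 ⇒ 4 = 5
¬(Q ⇒ P) + ((P + Q) ⇒ ((P + Q) · (P + Q))) = 0 + 5 = 5
((P ⇒ P) · (((P + Q) ⇒ P) ⇒ ((Q ⇒ P) · (Q · Q)))) · (¬(Q ⇒ P) + ((P + Q) ⇒ ((P + Q) · (P + Q)))) = 1 · 5 = 1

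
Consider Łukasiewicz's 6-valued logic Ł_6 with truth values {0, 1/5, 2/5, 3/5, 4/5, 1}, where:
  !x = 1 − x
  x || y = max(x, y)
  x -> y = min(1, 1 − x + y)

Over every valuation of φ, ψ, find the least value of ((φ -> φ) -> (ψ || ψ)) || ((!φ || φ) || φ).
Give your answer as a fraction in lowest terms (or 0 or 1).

3/5

Take φ = 2/5, ψ = 0:
φ -> φ = 2/5 -> 2/5 = 1
ψ || ψ = 0 || 0 = 0
(φ -> φ) -> (ψ || ψ) = 1 -> 0 = 0
!φ = !2/5 = 3/5
!φ || φ = 3/5 || 2/5 = 3/5
(!φ || φ) || φ = 3/5 || 2/5 = 3/5
((φ -> φ) -> (ψ || ψ)) || ((!φ || φ) || φ) = 0 || 3/5 = 3/5
No assignment yields a value below 3/5, so this is the minimum.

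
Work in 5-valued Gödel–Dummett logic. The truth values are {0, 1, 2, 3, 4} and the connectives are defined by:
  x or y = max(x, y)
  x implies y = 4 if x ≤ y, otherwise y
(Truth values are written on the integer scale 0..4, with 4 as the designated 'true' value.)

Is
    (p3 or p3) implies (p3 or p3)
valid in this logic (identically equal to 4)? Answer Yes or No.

p3 = 0 ↦ 4
p3 = 1 ↦ 4
p3 = 2 ↦ 4
p3 = 3 ↦ 4
p3 = 4 ↦ 4
Every assignment gives a value ≥ 4.

Yes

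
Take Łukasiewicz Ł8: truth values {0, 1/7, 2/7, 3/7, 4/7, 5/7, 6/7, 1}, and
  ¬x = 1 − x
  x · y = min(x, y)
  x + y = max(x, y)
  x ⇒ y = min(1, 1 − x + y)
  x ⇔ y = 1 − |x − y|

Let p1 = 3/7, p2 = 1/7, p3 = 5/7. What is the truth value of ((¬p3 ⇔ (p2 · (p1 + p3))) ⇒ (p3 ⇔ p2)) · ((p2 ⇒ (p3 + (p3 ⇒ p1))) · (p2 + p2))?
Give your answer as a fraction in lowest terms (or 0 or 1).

1/7

¬p3 = ¬5/7 = 2/7
p1 + p3 = 3/7 + 5/7 = 5/7
p2 · (p1 + p3) = 1/7 · 5/7 = 1/7
¬p3 ⇔ (p2 · (p1 + p3)) = 2/7 ⇔ 1/7 = 6/7
p3 ⇔ p2 = 5/7 ⇔ 1/7 = 3/7
(¬p3 ⇔ (p2 · (p1 + p3))) ⇒ (p3 ⇔ p2) = 6/7 ⇒ 3/7 = 4/7
p3 ⇒ p1 = 5/7 ⇒ 3/7 = 5/7
p3 + (p3 ⇒ p1) = 5/7 + 5/7 = 5/7
p2 ⇒ (p3 + (p3 ⇒ p1)) = 1/7 ⇒ 5/7 = 1
p2 + p2 = 1/7 + 1/7 = 1/7
(p2 ⇒ (p3 + (p3 ⇒ p1))) · (p2 + p2) = 1 · 1/7 = 1/7
((¬p3 ⇔ (p2 · (p1 + p3))) ⇒ (p3 ⇔ p2)) · ((p2 ⇒ (p3 + (p3 ⇒ p1))) · (p2 + p2)) = 4/7 · 1/7 = 1/7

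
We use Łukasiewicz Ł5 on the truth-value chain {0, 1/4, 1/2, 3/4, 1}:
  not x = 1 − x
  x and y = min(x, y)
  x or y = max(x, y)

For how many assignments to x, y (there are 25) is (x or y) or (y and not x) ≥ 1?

9

value 1: 9 assignments (counts)
value 3/4: 7 assignments
value 1/2: 5 assignments
value 1/4: 3 assignments
value 0: 1 assignment
So 9 of the 25 assignments meet the threshold.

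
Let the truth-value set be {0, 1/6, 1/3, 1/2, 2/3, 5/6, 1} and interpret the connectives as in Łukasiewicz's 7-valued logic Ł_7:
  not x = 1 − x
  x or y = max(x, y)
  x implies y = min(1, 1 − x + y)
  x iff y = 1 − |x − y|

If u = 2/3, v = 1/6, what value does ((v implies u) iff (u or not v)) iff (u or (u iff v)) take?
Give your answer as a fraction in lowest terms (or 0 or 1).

v implies u = 1/6 implies 2/3 = 1
not v = not 1/6 = 5/6
u or not v = 2/3 or 5/6 = 5/6
(v implies u) iff (u or not v) = 1 iff 5/6 = 5/6
u iff v = 2/3 iff 1/6 = 1/2
u or (u iff v) = 2/3 or 1/2 = 2/3
((v implies u) iff (u or not v)) iff (u or (u iff v)) = 5/6 iff 2/3 = 5/6

5/6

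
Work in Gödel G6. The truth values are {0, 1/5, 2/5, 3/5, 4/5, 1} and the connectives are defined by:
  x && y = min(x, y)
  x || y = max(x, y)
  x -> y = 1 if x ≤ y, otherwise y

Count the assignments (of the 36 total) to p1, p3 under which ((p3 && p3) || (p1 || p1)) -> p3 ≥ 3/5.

24

value 1: 21 assignments (counts)
value 4/5: 1 assignment (counts)
value 3/5: 2 assignments (counts)
value 2/5: 3 assignments
value 1/5: 4 assignments
value 0: 5 assignments
So 24 of the 36 assignments meet the threshold.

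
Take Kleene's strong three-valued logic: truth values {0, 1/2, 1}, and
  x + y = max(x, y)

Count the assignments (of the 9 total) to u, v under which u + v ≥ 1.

u = 0, v = 0 ↦ 0  <
u = 0, v = 1/2 ↦ 1/2  <
u = 0, v = 1 ↦ 1  ≥
u = 1/2, v = 0 ↦ 1/2  <
u = 1/2, v = 1/2 ↦ 1/2  <
u = 1/2, v = 1 ↦ 1  ≥
u = 1, v = 0 ↦ 1  ≥
u = 1, v = 1/2 ↦ 1  ≥
u = 1, v = 1 ↦ 1  ≥
So 5 of the 9 assignments meet the threshold.

5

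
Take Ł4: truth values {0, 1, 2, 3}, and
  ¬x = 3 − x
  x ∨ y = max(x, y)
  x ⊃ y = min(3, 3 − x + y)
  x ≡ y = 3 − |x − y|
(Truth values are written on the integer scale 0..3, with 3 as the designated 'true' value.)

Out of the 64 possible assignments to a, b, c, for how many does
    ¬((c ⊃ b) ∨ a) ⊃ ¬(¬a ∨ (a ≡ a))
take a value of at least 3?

46

value 3: 46 assignments (counts)
value 2: 12 assignments
value 1: 5 assignments
value 0: 1 assignment
So 46 of the 64 assignments meet the threshold.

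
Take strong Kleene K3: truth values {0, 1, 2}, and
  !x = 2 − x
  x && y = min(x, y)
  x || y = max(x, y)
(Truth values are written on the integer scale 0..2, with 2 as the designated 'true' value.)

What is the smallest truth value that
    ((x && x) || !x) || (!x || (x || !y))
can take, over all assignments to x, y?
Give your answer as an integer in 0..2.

1

Take x = 1, y = 1:
x && x = 1 && 1 = 1
!x = !1 = 1
(x && x) || !x = 1 || 1 = 1
!x = !1 = 1
!y = !1 = 1
x || !y = 1 || 1 = 1
!x || (x || !y) = 1 || 1 = 1
((x && x) || !x) || (!x || (x || !y)) = 1 || 1 = 1
No assignment yields a value below 1, so this is the minimum.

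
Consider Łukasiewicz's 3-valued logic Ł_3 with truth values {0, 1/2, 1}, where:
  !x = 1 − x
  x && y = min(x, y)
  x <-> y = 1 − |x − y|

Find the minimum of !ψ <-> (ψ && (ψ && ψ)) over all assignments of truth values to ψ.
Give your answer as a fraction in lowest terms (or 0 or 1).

Take ψ = 0:
!ψ = !0 = 1
ψ && ψ = 0 && 0 = 0
ψ && (ψ && ψ) = 0 && 0 = 0
!ψ <-> (ψ && (ψ && ψ)) = 1 <-> 0 = 0
No assignment yields a value below 0, so this is the minimum.

0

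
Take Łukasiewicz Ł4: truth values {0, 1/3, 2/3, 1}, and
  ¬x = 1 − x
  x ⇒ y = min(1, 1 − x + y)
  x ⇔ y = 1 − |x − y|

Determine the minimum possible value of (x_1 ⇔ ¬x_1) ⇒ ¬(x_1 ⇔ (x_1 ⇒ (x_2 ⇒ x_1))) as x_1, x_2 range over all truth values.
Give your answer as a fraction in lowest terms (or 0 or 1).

2/3

Take x_1 = 2/3, x_2 = 0:
¬x_1 = ¬2/3 = 1/3
x_1 ⇔ ¬x_1 = 2/3 ⇔ 1/3 = 2/3
x_2 ⇒ x_1 = 0 ⇒ 2/3 = 1
x_1 ⇒ (x_2 ⇒ x_1) = 2/3 ⇒ 1 = 1
x_1 ⇔ (x_1 ⇒ (x_2 ⇒ x_1)) = 2/3 ⇔ 1 = 2/3
¬(x_1 ⇔ (x_1 ⇒ (x_2 ⇒ x_1))) = ¬2/3 = 1/3
(x_1 ⇔ ¬x_1) ⇒ ¬(x_1 ⇔ (x_1 ⇒ (x_2 ⇒ x_1))) = 2/3 ⇒ 1/3 = 2/3
No assignment yields a value below 2/3, so this is the minimum.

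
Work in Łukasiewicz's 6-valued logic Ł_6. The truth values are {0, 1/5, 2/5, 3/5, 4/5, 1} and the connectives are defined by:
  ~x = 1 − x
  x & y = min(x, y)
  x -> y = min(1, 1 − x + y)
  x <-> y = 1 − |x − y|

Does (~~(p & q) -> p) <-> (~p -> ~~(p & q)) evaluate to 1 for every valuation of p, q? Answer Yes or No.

Counterexample: take p = 0, q = 0.
p & q = 0 & 0 = 0
~(p & q) = ~0 = 1
~~(p & q) = ~1 = 0
~~(p & q) -> p = 0 -> 0 = 1
~p = ~0 = 1
p & q = 0 & 0 = 0
~(p & q) = ~0 = 1
~~(p & q) = ~1 = 0
~p -> ~~(p & q) = 1 -> 0 = 0
(~~(p & q) -> p) <-> (~p -> ~~(p & q)) = 1 <-> 0 = 0
This gives 0 ≠ 1.

No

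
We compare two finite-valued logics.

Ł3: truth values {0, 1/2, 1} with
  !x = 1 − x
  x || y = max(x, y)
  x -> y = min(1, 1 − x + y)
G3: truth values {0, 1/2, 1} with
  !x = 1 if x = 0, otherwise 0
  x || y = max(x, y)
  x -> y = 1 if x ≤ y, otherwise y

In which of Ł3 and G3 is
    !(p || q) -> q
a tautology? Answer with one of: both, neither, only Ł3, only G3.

neither

In Ł3: at p = 0, q = 0 the value is 0 — not a tautology.
In G3: at p = 0, q = 0 the value is 0 — not a tautology.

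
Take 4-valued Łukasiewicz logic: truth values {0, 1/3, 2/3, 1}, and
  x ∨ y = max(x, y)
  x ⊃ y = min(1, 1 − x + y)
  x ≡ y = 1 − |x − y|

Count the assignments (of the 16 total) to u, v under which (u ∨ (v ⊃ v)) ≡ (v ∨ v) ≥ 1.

4

u = 0, v = 0 ↦ 0  <
u = 0, v = 1/3 ↦ 1/3  <
u = 0, v = 2/3 ↦ 2/3  <
u = 0, v = 1 ↦ 1  ≥
u = 1/3, v = 0 ↦ 0  <
u = 1/3, v = 1/3 ↦ 1/3  <
u = 1/3, v = 2/3 ↦ 2/3  <
u = 1/3, v = 1 ↦ 1  ≥
u = 2/3, v = 0 ↦ 0  <
u = 2/3, v = 1/3 ↦ 1/3  <
u = 2/3, v = 2/3 ↦ 2/3  <
u = 2/3, v = 1 ↦ 1  ≥
u = 1, v = 0 ↦ 0  <
u = 1, v = 1/3 ↦ 1/3  <
u = 1, v = 2/3 ↦ 2/3  <
u = 1, v = 1 ↦ 1  ≥
So 4 of the 16 assignments meet the threshold.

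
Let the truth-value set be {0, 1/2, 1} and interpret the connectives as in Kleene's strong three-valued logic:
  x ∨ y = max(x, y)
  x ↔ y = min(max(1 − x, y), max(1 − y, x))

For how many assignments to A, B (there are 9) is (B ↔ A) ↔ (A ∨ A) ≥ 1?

A = 0, B = 0 ↦ 0  <
A = 0, B = 1/2 ↦ 1/2  <
A = 0, B = 1 ↦ 1  ≥
A = 1/2, B = 0 ↦ 1/2  <
A = 1/2, B = 1/2 ↦ 1/2  <
A = 1/2, B = 1 ↦ 1/2  <
A = 1, B = 0 ↦ 0  <
A = 1, B = 1/2 ↦ 1/2  <
A = 1, B = 1 ↦ 1  ≥
So 2 of the 9 assignments meet the threshold.

2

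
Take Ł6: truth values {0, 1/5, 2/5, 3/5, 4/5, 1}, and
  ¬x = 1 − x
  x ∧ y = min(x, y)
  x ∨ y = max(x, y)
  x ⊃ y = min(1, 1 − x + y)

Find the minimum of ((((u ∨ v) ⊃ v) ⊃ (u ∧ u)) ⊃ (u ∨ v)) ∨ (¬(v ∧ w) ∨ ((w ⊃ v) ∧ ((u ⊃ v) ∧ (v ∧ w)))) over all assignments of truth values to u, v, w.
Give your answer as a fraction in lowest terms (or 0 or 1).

Take u = 2/5, v = 1/5, w = 1/5:
u ∨ v = 2/5 ∨ 1/5 = 2/5
(u ∨ v) ⊃ v = 2/5 ⊃ 1/5 = 4/5
u ∧ u = 2/5 ∧ 2/5 = 2/5
((u ∨ v) ⊃ v) ⊃ (u ∧ u) = 4/5 ⊃ 2/5 = 3/5
u ∨ v = 2/5 ∨ 1/5 = 2/5
(((u ∨ v) ⊃ v) ⊃ (u ∧ u)) ⊃ (u ∨ v) = 3/5 ⊃ 2/5 = 4/5
v ∧ w = 1/5 ∧ 1/5 = 1/5
¬(v ∧ w) = ¬1/5 = 4/5
w ⊃ v = 1/5 ⊃ 1/5 = 1
u ⊃ v = 2/5 ⊃ 1/5 = 4/5
v ∧ w = 1/5 ∧ 1/5 = 1/5
(u ⊃ v) ∧ (v ∧ w) = 4/5 ∧ 1/5 = 1/5
(w ⊃ v) ∧ ((u ⊃ v) ∧ (v ∧ w)) = 1 ∧ 1/5 = 1/5
¬(v ∧ w) ∨ ((w ⊃ v) ∧ ((u ⊃ v) ∧ (v ∧ w))) = 4/5 ∨ 1/5 = 4/5
((((u ∨ v) ⊃ v) ⊃ (u ∧ u)) ⊃ (u ∨ v)) ∨ (¬(v ∧ w) ∨ ((w ⊃ v) ∧ ((u ⊃ v) ∧ (v ∧ w)))) = 4/5 ∨ 4/5 = 4/5
No assignment yields a value below 4/5, so this is the minimum.

4/5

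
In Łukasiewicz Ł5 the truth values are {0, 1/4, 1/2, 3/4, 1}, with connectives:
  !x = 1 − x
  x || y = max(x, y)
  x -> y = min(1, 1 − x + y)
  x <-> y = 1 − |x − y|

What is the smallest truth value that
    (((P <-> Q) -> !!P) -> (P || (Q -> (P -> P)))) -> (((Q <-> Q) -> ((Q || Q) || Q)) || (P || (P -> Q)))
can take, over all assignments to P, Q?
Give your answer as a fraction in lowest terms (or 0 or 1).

1/2

Take P = 1/2, Q = 0:
P <-> Q = 1/2 <-> 0 = 1/2
!P = !1/2 = 1/2
!!P = !1/2 = 1/2
(P <-> Q) -> !!P = 1/2 -> 1/2 = 1
P -> P = 1/2 -> 1/2 = 1
Q -> (P -> P) = 0 -> 1 = 1
P || (Q -> (P -> P)) = 1/2 || 1 = 1
((P <-> Q) -> !!P) -> (P || (Q -> (P -> P))) = 1 -> 1 = 1
Q <-> Q = 0 <-> 0 = 1
Q || Q = 0 || 0 = 0
(Q || Q) || Q = 0 || 0 = 0
(Q <-> Q) -> ((Q || Q) || Q) = 1 -> 0 = 0
P -> Q = 1/2 -> 0 = 1/2
P || (P -> Q) = 1/2 || 1/2 = 1/2
((Q <-> Q) -> ((Q || Q) || Q)) || (P || (P -> Q)) = 0 || 1/2 = 1/2
(((P <-> Q) -> !!P) -> (P || (Q -> (P -> P)))) -> (((Q <-> Q) -> ((Q || Q) || Q)) || (P || (P -> Q))) = 1 -> 1/2 = 1/2
No assignment yields a value below 1/2, so this is the minimum.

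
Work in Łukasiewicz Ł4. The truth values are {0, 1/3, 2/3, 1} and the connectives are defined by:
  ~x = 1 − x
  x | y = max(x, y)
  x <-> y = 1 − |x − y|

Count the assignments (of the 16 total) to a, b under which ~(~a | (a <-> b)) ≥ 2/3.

3

a = 0, b = 0 ↦ 0  <
a = 0, b = 1/3 ↦ 0  <
a = 0, b = 2/3 ↦ 0  <
a = 0, b = 1 ↦ 0  <
a = 1/3, b = 0 ↦ 1/3  <
a = 1/3, b = 1/3 ↦ 0  <
a = 1/3, b = 2/3 ↦ 1/3  <
a = 1/3, b = 1 ↦ 1/3  <
a = 2/3, b = 0 ↦ 2/3  ≥
a = 2/3, b = 1/3 ↦ 1/3  <
a = 2/3, b = 2/3 ↦ 0  <
a = 2/3, b = 1 ↦ 1/3  <
a = 1, b = 0 ↦ 1  ≥
a = 1, b = 1/3 ↦ 2/3  ≥
a = 1, b = 2/3 ↦ 1/3  <
a = 1, b = 1 ↦ 0  <
So 3 of the 16 assignments meet the threshold.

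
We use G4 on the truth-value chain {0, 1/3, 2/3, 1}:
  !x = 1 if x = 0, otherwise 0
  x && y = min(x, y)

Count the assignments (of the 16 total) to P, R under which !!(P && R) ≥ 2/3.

P = 0, R = 0 ↦ 0  <
P = 0, R = 1/3 ↦ 0  <
P = 0, R = 2/3 ↦ 0  <
P = 0, R = 1 ↦ 0  <
P = 1/3, R = 0 ↦ 0  <
P = 1/3, R = 1/3 ↦ 1  ≥
P = 1/3, R = 2/3 ↦ 1  ≥
P = 1/3, R = 1 ↦ 1  ≥
P = 2/3, R = 0 ↦ 0  <
P = 2/3, R = 1/3 ↦ 1  ≥
P = 2/3, R = 2/3 ↦ 1  ≥
P = 2/3, R = 1 ↦ 1  ≥
P = 1, R = 0 ↦ 0  <
P = 1, R = 1/3 ↦ 1  ≥
P = 1, R = 2/3 ↦ 1  ≥
P = 1, R = 1 ↦ 1  ≥
So 9 of the 16 assignments meet the threshold.

9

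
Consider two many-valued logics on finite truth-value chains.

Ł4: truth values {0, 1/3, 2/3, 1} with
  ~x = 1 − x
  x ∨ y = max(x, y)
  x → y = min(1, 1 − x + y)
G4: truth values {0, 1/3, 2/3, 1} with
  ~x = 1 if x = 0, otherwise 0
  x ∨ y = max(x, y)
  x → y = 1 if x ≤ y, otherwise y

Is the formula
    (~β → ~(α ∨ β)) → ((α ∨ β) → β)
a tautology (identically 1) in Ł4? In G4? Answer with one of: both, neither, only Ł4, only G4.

only Ł4

In Ł4: every assignment gives 1 — tautology.
In G4: at α = 2/3, β = 1/3 the value is 1/3 — not a tautology.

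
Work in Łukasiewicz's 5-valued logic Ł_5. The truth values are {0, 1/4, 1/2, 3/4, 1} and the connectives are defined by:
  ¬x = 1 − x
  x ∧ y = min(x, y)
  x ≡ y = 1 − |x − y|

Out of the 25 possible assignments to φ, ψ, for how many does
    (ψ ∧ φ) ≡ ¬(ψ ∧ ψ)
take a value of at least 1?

value 1: 5 assignments (counts)
value 3/4: 4 assignments
value 1/2: 8 assignments
value 1/4: 2 assignments
value 0: 6 assignments
So 5 of the 25 assignments meet the threshold.

5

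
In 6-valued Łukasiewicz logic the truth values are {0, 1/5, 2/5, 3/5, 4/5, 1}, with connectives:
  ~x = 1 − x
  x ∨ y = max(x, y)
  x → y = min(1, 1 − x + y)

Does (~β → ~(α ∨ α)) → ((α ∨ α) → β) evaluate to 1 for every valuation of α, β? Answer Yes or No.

Yes

At α = 1/5, β = 1, for instance:
~β = ~1 = 0
α ∨ α = 1/5 ∨ 1/5 = 1/5
~(α ∨ α) = ~1/5 = 4/5
~β → ~(α ∨ α) = 0 → 4/5 = 1
(α ∨ α) → β = 1/5 → 1 = 1
(~β → ~(α ∨ α)) → ((α ∨ α) → β) = 1 → 1 = 1
and checking the remaining 35 assignments likewise gives ≥ 1 in every case.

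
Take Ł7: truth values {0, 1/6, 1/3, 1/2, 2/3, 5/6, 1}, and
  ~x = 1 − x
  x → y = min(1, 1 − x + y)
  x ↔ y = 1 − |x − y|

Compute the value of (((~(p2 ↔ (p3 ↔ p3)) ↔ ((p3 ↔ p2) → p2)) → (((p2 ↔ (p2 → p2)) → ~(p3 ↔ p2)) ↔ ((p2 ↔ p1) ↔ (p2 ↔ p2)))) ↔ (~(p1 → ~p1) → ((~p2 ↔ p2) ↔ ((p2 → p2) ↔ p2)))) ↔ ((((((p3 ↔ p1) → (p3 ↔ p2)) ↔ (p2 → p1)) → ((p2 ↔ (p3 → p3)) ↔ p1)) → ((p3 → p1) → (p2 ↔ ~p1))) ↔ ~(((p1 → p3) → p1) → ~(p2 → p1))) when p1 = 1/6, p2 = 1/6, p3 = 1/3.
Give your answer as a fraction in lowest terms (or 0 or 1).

p3 ↔ p3 = 1/3 ↔ 1/3 = 1
p2 ↔ (p3 ↔ p3) = 1/6 ↔ 1 = 1/6
~(p2 ↔ (p3 ↔ p3)) = ~1/6 = 5/6
p3 ↔ p2 = 1/3 ↔ 1/6 = 5/6
(p3 ↔ p2) → p2 = 5/6 → 1/6 = 1/3
~(p2 ↔ (p3 ↔ p3)) ↔ ((p3 ↔ p2) → p2) = 5/6 ↔ 1/3 = 1/2
p2 → p2 = 1/6 → 1/6 = 1
p2 ↔ (p2 → p2) = 1/6 ↔ 1 = 1/6
p3 ↔ p2 = 1/3 ↔ 1/6 = 5/6
~(p3 ↔ p2) = ~5/6 = 1/6
(p2 ↔ (p2 → p2)) → ~(p3 ↔ p2) = 1/6 → 1/6 = 1
p2 ↔ p1 = 1/6 ↔ 1/6 = 1
p2 ↔ p2 = 1/6 ↔ 1/6 = 1
(p2 ↔ p1) ↔ (p2 ↔ p2) = 1 ↔ 1 = 1
((p2 ↔ (p2 → p2)) → ~(p3 ↔ p2)) ↔ ((p2 ↔ p1) ↔ (p2 ↔ p2)) = 1 ↔ 1 = 1
(~(p2 ↔ (p3 ↔ p3)) ↔ ((p3 ↔ p2) → p2)) → (((p2 ↔ (p2 → p2)) → ~(p3 ↔ p2)) ↔ ((p2 ↔ p1) ↔ (p2 ↔ p2))) = 1/2 → 1 = 1
~p1 = ~1/6 = 5/6
p1 → ~p1 = 1/6 → 5/6 = 1
~(p1 → ~p1) = ~1 = 0
~p2 = ~1/6 = 5/6
~p2 ↔ p2 = 5/6 ↔ 1/6 = 1/3
p2 → p2 = 1/6 → 1/6 = 1
(p2 → p2) ↔ p2 = 1 ↔ 1/6 = 1/6
(~p2 ↔ p2) ↔ ((p2 → p2) ↔ p2) = 1/3 ↔ 1/6 = 5/6
~(p1 → ~p1) → ((~p2 ↔ p2) ↔ ((p2 → p2) ↔ p2)) = 0 → 5/6 = 1
((~(p2 ↔ (p3 ↔ p3)) ↔ ((p3 ↔ p2) → p2)) → (((p2 ↔ (p2 → p2)) → ~(p3 ↔ p2)) ↔ ((p2 ↔ p1) ↔ (p2 ↔ p2)))) ↔ (~(p1 → ~p1) → ((~p2 ↔ p2) ↔ ((p2 → p2) ↔ p2))) = 1 ↔ 1 = 1
p3 ↔ p1 = 1/3 ↔ 1/6 = 5/6
p3 ↔ p2 = 1/3 ↔ 1/6 = 5/6
(p3 ↔ p1) → (p3 ↔ p2) = 5/6 → 5/6 = 1
p2 → p1 = 1/6 → 1/6 = 1
((p3 ↔ p1) → (p3 ↔ p2)) ↔ (p2 → p1) = 1 ↔ 1 = 1
p3 → p3 = 1/3 → 1/3 = 1
p2 ↔ (p3 → p3) = 1/6 ↔ 1 = 1/6
(p2 ↔ (p3 → p3)) ↔ p1 = 1/6 ↔ 1/6 = 1
(((p3 ↔ p1) → (p3 ↔ p2)) ↔ (p2 → p1)) → ((p2 ↔ (p3 → p3)) ↔ p1) = 1 → 1 = 1
p3 → p1 = 1/3 → 1/6 = 5/6
~p1 = ~1/6 = 5/6
p2 ↔ ~p1 = 1/6 ↔ 5/6 = 1/3
(p3 → p1) → (p2 ↔ ~p1) = 5/6 → 1/3 = 1/2
((((p3 ↔ p1) → (p3 ↔ p2)) ↔ (p2 → p1)) → ((p2 ↔ (p3 → p3)) ↔ p1)) → ((p3 → p1) → (p2 ↔ ~p1)) = 1 → 1/2 = 1/2
p1 → p3 = 1/6 → 1/3 = 1
(p1 → p3) → p1 = 1 → 1/6 = 1/6
p2 → p1 = 1/6 → 1/6 = 1
~(p2 → p1) = ~1 = 0
((p1 → p3) → p1) → ~(p2 → p1) = 1/6 → 0 = 5/6
~(((p1 → p3) → p1) → ~(p2 → p1)) = ~5/6 = 1/6
(((((p3 ↔ p1) → (p3 ↔ p2)) ↔ (p2 → p1)) → ((p2 ↔ (p3 → p3)) ↔ p1)) → ((p3 → p1) → (p2 ↔ ~p1))) ↔ ~(((p1 → p3) → p1) → ~(p2 → p1)) = 1/2 ↔ 1/6 = 2/3
(((~(p2 ↔ (p3 ↔ p3)) ↔ ((p3 ↔ p2) → p2)) → (((p2 ↔ (p2 → p2)) → ~(p3 ↔ p2)) ↔ ((p2 ↔ p1) ↔ (p2 ↔ p2)))) ↔ (~(p1 → ~p1) → ((~p2 ↔ p2) ↔ ((p2 → p2) ↔ p2)))) ↔ ((((((p3 ↔ p1) → (p3 ↔ p2)) ↔ (p2 → p1)) → ((p2 ↔ (p3 → p3)) ↔ p1)) → ((p3 → p1) → (p2 ↔ ~p1))) ↔ ~(((p1 → p3) → p1) → ~(p2 → p1))) = 1 ↔ 2/3 = 2/3

2/3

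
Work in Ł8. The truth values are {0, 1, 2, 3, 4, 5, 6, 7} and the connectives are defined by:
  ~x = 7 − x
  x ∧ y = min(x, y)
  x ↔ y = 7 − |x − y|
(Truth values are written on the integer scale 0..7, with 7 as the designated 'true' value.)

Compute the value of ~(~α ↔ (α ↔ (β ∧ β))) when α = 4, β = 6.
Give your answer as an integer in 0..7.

2

~α = ~4 = 3
β ∧ β = 6 ∧ 6 = 6
α ↔ (β ∧ β) = 4 ↔ 6 = 5
~α ↔ (α ↔ (β ∧ β)) = 3 ↔ 5 = 5
~(~α ↔ (α ↔ (β ∧ β))) = ~5 = 2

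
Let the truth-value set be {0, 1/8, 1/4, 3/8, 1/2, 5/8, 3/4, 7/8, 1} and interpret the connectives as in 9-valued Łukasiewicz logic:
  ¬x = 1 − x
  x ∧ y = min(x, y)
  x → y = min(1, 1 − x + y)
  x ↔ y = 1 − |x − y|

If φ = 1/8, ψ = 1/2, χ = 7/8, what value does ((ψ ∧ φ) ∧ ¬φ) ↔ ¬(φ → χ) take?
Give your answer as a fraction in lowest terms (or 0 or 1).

7/8

ψ ∧ φ = 1/2 ∧ 1/8 = 1/8
¬φ = ¬1/8 = 7/8
(ψ ∧ φ) ∧ ¬φ = 1/8 ∧ 7/8 = 1/8
φ → χ = 1/8 → 7/8 = 1
¬(φ → χ) = ¬1 = 0
((ψ ∧ φ) ∧ ¬φ) ↔ ¬(φ → χ) = 1/8 ↔ 0 = 7/8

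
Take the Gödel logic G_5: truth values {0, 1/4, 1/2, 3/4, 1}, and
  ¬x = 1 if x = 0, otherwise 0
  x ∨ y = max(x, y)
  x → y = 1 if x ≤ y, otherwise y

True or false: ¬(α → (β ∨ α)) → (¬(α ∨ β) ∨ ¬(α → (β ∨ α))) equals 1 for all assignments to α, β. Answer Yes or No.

Yes

At α = 0, β = 1/2, for instance:
β ∨ α = 1/2 ∨ 0 = 1/2
α → (β ∨ α) = 0 → 1/2 = 1
¬(α → (β ∨ α)) = ¬1 = 0
α ∨ β = 0 ∨ 1/2 = 1/2
¬(α ∨ β) = ¬1/2 = 0
¬(α ∨ β) ∨ ¬(α → (β ∨ α)) = 0 ∨ 0 = 0
¬(α → (β ∨ α)) → (¬(α ∨ β) ∨ ¬(α → (β ∨ α))) = 0 → 0 = 1
and checking the remaining 24 assignments likewise gives ≥ 1 in every case.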